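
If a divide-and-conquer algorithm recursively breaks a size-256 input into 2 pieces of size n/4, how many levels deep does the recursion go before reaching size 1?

For divide and conquer with division factor 4:

Problem sizes at each level:
Level 0: 256
Level 1: 64
Level 2: 16
Level 3: 4
Level 4: 1

The root is level 0 and the size-1 base case is level 4 (the tree spans levels 0 through 4, i.e. 5 levels counting the root), so the depth is the number of divisions: log_4(256) = 4

The recursion tree depth is log_4(256) = 4. At each level, the problem size is divided by 4, so it takes 4 divisions to reduce to a base case of size 1. The algorithm makes 2 recursive calls at each level.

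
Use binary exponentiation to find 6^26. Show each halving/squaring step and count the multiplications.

Computing 6^26 by squaring (build up from 6^1; each line after the first costs one multiplication):

6^1 = 6
6^2 = (6^1)^2 = 6^2 = 36
6^3 = 6 * 6^2 = 6 * 36 = 216
6^6 = (6^3)^2 = 216^2 = 46656
6^12 = (6^6)^2 = 46656^2 = 2176782336
6^13 = 6 * 6^12 = 6 * 2176782336 = 13060694016
6^26 = (6^13)^2 = 13060694016^2 = 170581728179578208256

Result: 170581728179578208256
Multiplications needed: 6 (6 lines after 6^1)

6^26 = 170581728179578208256. Using exponentiation by squaring, this requires 6 multiplications. The key idea: if the exponent is even, square the half-power; if odd, multiply by the base once.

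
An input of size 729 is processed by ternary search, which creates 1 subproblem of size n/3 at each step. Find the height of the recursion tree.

For divide and conquer with division factor 3:

Problem sizes at each level:
Level 0: 729
Level 1: 243
Level 2: 81
Level 3: 27
Level 4: 9
Level 5: 3
Level 6: 1

The root is level 0 and the size-1 base case is level 6 (the tree spans levels 0 through 6, i.e. 7 levels counting the root), so the depth is the number of divisions: log_3(729) = 6

The recursion tree depth is log_3(729) = 6. At each level, the problem size is divided by 3, so it takes 6 divisions to reduce to a base case of size 1. The algorithm makes 1 recursive call at each level.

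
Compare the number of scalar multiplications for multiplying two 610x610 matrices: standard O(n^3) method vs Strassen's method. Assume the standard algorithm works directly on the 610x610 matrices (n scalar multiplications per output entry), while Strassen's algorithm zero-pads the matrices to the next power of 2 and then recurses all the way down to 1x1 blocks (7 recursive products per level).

Matrix multiplication for 610x610 matrices:

Strassen's algorithm requires power-of-2 dimensions. Pad 610x610 to 1024x1024 (next power of 2).

Standard algorithm: 610^3 = 226981000 multiplications
Strassen's algorithm: 7^(log2(1024)) = 7^10 = 282475249 multiplications
Difference: 226981000 - 282475249 = -55494249 (Strassen uses MORE here due to padding overhead — for small or just-over-power-of-2 n, padding can outweigh the per-level savings)

Standard: 226981000 multiplications (610^3). Strassen: 282475249 multiplications (7^10, after padding to 1024x1024). Strassen reduces 8 recursive multiplications to 7 at each level.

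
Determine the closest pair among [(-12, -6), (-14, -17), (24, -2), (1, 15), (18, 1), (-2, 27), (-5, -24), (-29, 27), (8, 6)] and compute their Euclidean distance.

Computing all pairwise distances among 9 points:

d((-12, -6), (-14, -17)) = 11.1803
d((-12, -6), (24, -2)) = 36.2215
d((-12, -6), (1, 15)) = 24.6982
d((-12, -6), (18, 1)) = 30.8058
d((-12, -6), (-2, 27)) = 34.4819
d((-12, -6), (-5, -24)) = 19.3132
d((-12, -6), (-29, 27)) = 37.1214
d((-12, -6), (8, 6)) = 23.3238
d((-14, -17), (24, -2)) = 40.8534
d((-14, -17), (1, 15)) = 35.3412
d((-14, -17), (18, 1)) = 36.7151
d((-14, -17), (-2, 27)) = 45.607
d((-14, -17), (-5, -24)) = 11.4018
d((-14, -17), (-29, 27)) = 46.4866
d((-14, -17), (8, 6)) = 31.8277
d((24, -2), (1, 15)) = 28.6007
d((24, -2), (18, 1)) = 6.7082 <-- minimum
d((24, -2), (-2, 27)) = 38.9487
d((24, -2), (-5, -24)) = 36.4005
d((24, -2), (-29, 27)) = 60.4152
d((24, -2), (8, 6)) = 17.8885
d((1, 15), (18, 1)) = 22.0227
d((1, 15), (-2, 27)) = 12.3693
d((1, 15), (-5, -24)) = 39.4588
d((1, 15), (-29, 27)) = 32.311
d((1, 15), (8, 6)) = 11.4018
d((18, 1), (-2, 27)) = 32.8024
d((18, 1), (-5, -24)) = 33.9706
d((18, 1), (-29, 27)) = 53.7122
d((18, 1), (8, 6)) = 11.1803
d((-2, 27), (-5, -24)) = 51.0882
d((-2, 27), (-29, 27)) = 27.0
d((-2, 27), (8, 6)) = 23.2594
d((-5, -24), (-29, 27)) = 56.3649
d((-5, -24), (8, 6)) = 32.6956
d((-29, 27), (8, 6)) = 42.5441

Closest pair: (24, -2) and (18, 1) with distance 6.7082

The closest pair is (24, -2) and (18, 1) with Euclidean distance 6.7082. For 9 points, brute-force pairwise comparison is shown above. For large n, the divide-and-conquer algorithm (sort by x, recurse on halves, check the dividing strip) achieves O(n log n).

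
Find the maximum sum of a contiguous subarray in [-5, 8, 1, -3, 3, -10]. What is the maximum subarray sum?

Using Kadane's algorithm on [-5, 8, 1, -3, 3, -10]:

Scanning through the array:
Position 1 (value 8): max_ending_here = 8, max_so_far = 8
Position 2 (value 1): max_ending_here = 9, max_so_far = 9
Position 3 (value -3): max_ending_here = 6, max_so_far = 9
Position 4 (value 3): max_ending_here = 9, max_so_far = 9
Position 5 (value -10): max_ending_here = -1, max_so_far = 9

Maximum subarray: [8, 1]
Maximum sum: 9

The maximum subarray is [8, 1] with sum 9. This subarray runs from index 1 to index 2.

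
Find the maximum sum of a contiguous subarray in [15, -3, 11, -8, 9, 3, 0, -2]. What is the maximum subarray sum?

Using Kadane's algorithm on [15, -3, 11, -8, 9, 3, 0, -2]:

Scanning through the array:
Position 1 (value -3): max_ending_here = 12, max_so_far = 15
Position 2 (value 11): max_ending_here = 23, max_so_far = 23
Position 3 (value -8): max_ending_here = 15, max_so_far = 23
Position 4 (value 9): max_ending_here = 24, max_so_far = 24
Position 5 (value 3): max_ending_here = 27, max_so_far = 27
Position 6 (value 0): max_ending_here = 27, max_so_far = 27
Position 7 (value -2): max_ending_here = 25, max_so_far = 27

Maximum subarray: [15, -3, 11, -8, 9, 3]
Maximum sum: 27

The maximum subarray is [15, -3, 11, -8, 9, 3] with sum 27. This subarray runs from index 0 to index 5.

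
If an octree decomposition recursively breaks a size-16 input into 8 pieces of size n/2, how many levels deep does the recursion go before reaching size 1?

For divide and conquer with division factor 2:

Problem sizes at each level:
Level 0: 16
Level 1: 8
Level 2: 4
Level 3: 2
Level 4: 1

The root is level 0 and the size-1 base case is level 4 (the tree spans levels 0 through 4, i.e. 5 levels counting the root), so the depth is the number of divisions: log_2(16) = 4

The recursion tree depth is log_2(16) = 4. At each level, the problem size is divided by 2, so it takes 4 divisions to reduce to a base case of size 1. The algorithm makes 8 recursive calls at each level.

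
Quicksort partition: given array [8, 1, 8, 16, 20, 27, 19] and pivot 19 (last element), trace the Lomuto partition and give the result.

Lomuto partition with pivot = 19:

Initial array: [8, 1, 8, 16, 20, 27, 19]

arr[0]=8 <= 19: swap with position 0, array becomes [8, 1, 8, 16, 20, 27, 19]
arr[1]=1 <= 19: swap with position 1, array becomes [8, 1, 8, 16, 20, 27, 19]
arr[2]=8 <= 19: swap with position 2, array becomes [8, 1, 8, 16, 20, 27, 19]
arr[3]=16 <= 19: swap with position 3, array becomes [8, 1, 8, 16, 20, 27, 19]
arr[4]=20 > 19: no swap
arr[5]=27 > 19: no swap

Place pivot at position 4: [8, 1, 8, 16, 19, 27, 20]
Pivot position: 4

After partitioning with pivot 19, the array becomes [8, 1, 8, 16, 19, 27, 20]. The pivot is placed at index 4. All elements to the left of the pivot are <= 19, and all elements to the right are > 19.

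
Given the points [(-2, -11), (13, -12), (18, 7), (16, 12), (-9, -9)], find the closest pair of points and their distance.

Computing all pairwise distances among 5 points:

d((-2, -11), (13, -12)) = 15.0333
d((-2, -11), (18, 7)) = 26.9072
d((-2, -11), (16, 12)) = 29.2062
d((-2, -11), (-9, -9)) = 7.2801
d((13, -12), (18, 7)) = 19.6469
d((13, -12), (16, 12)) = 24.1868
d((13, -12), (-9, -9)) = 22.2036
d((18, 7), (16, 12)) = 5.3852 <-- minimum
d((18, 7), (-9, -9)) = 31.3847
d((16, 12), (-9, -9)) = 32.6497

Closest pair: (18, 7) and (16, 12) with distance 5.3852

The closest pair is (18, 7) and (16, 12) with Euclidean distance 5.3852. For 5 points, brute-force pairwise comparison is shown above. For large n, the divide-and-conquer algorithm (sort by x, recurse on halves, check the dividing strip) achieves O(n log n).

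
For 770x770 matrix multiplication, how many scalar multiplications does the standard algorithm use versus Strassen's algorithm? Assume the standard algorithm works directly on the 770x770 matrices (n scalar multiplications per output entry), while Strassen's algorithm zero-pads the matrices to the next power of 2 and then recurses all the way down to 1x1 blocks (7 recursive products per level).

Matrix multiplication for 770x770 matrices:

Strassen's algorithm requires power-of-2 dimensions. Pad 770x770 to 1024x1024 (next power of 2).

Standard algorithm: 770^3 = 456533000 multiplications
Strassen's algorithm: 7^(log2(1024)) = 7^10 = 282475249 multiplications
Savings: 456533000 - 282475249 = 174057751 multiplications

Standard: 456533000 multiplications (770^3). Strassen: 282475249 multiplications (7^10, after padding to 1024x1024). Strassen reduces 8 recursive multiplications to 7 at each level.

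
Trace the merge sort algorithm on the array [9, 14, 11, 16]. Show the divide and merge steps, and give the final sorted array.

Merge sort trace:

Split: [9, 14, 11, 16] -> [9, 14] and [11, 16]
  Split: [9, 14] -> [9] and [14]
  Merge: [9] + [14] -> [9, 14]
  Split: [11, 16] -> [11] and [16]
  Merge: [11] + [16] -> [11, 16]
Merge: [9, 14] + [11, 16] -> [9, 11, 14, 16]

Final sorted array: [9, 11, 14, 16]

The merge sort proceeds by recursively splitting the array and merging sorted halves.
After all merges, the sorted array is [9, 11, 14, 16].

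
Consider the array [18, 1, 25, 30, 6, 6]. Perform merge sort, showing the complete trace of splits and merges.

Merge sort trace:

Split: [18, 1, 25, 30, 6, 6] -> [18, 1, 25] and [30, 6, 6]
  Split: [18, 1, 25] -> [18] and [1, 25]
    Split: [1, 25] -> [1] and [25]
    Merge: [1] + [25] -> [1, 25]
  Merge: [18] + [1, 25] -> [1, 18, 25]
  Split: [30, 6, 6] -> [30] and [6, 6]
    Split: [6, 6] -> [6] and [6]
    Merge: [6] + [6] -> [6, 6]
  Merge: [30] + [6, 6] -> [6, 6, 30]
Merge: [1, 18, 25] + [6, 6, 30] -> [1, 6, 6, 18, 25, 30]

Final sorted array: [1, 6, 6, 18, 25, 30]

The merge sort proceeds by recursively splitting the array and merging sorted halves.
After all merges, the sorted array is [1, 6, 6, 18, 25, 30].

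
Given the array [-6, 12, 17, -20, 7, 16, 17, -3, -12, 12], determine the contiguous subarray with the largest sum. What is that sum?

Using Kadane's algorithm on [-6, 12, 17, -20, 7, 16, 17, -3, -12, 12]:

Scanning through the array:
Position 1 (value 12): max_ending_here = 12, max_so_far = 12
Position 2 (value 17): max_ending_here = 29, max_so_far = 29
Position 3 (value -20): max_ending_here = 9, max_so_far = 29
Position 4 (value 7): max_ending_here = 16, max_so_far = 29
Position 5 (value 16): max_ending_here = 32, max_so_far = 32
Position 6 (value 17): max_ending_here = 49, max_so_far = 49
Position 7 (value -3): max_ending_here = 46, max_so_far = 49
Position 8 (value -12): max_ending_here = 34, max_so_far = 49
Position 9 (value 12): max_ending_here = 46, max_so_far = 49

Maximum subarray: [12, 17, -20, 7, 16, 17]
Maximum sum: 49

The maximum subarray is [12, 17, -20, 7, 16, 17] with sum 49. This subarray runs from index 1 to index 6.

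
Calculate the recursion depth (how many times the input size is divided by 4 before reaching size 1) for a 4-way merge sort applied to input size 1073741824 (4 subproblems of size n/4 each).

For divide and conquer with division factor 4:

Problem sizes at each level:
Level 0: 1073741824
Level 1: 268435456
Level 2: 67108864
Level 3: 16777216
Level 4: 4194304
Level 5: 1048576
Level 6: 262144
Level 7: 65536
Level 8: 16384
Level 9: 4096
Level 10: 1024
Level 11: 256
Level 12: 64
Level 13: 16
Level 14: 4
Level 15: 1

The root is level 0 and the size-1 base case is level 15 (the tree spans levels 0 through 15, i.e. 16 levels counting the root), so the depth is the number of divisions: log_4(1073741824) = 15

The recursion tree depth is log_4(1073741824) = 15. At each level, the problem size is divided by 4, so it takes 15 divisions to reduce to a base case of size 1. The algorithm makes 4 recursive calls at each level.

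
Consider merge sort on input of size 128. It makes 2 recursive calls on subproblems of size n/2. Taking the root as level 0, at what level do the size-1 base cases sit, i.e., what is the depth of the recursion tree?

For divide and conquer with division factor 2:

Problem sizes at each level:
Level 0: 128
Level 1: 64
Level 2: 32
Level 3: 16
Level 4: 8
Level 5: 4
Level 6: 2
Level 7: 1

The root is level 0 and the size-1 base case is level 7 (the tree spans levels 0 through 7, i.e. 8 levels counting the root), so the depth is the number of divisions: log_2(128) = 7

The recursion tree depth is log_2(128) = 7. At each level, the problem size is divided by 2, so it takes 7 divisions to reduce to a base case of size 1. The algorithm makes 2 recursive calls at each level.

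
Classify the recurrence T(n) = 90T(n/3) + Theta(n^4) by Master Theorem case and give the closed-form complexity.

Master Theorem for T(n) = 90T(n/3) + O(n^4):

a = 90, b = 3, c = 4
log_b(a) = log_3(90) = 4.0959

Case 1: c = 4 < log_3(90) = 4.0959
T(n) = O(n^(log_3 90))

For T(n) = 90T(n/3) + O(n^4): log_3(90) = 4.0959. This is Case 1 of the Master Theorem (c < log_b(a), work dominated by leaves), giving O(n^(log_3 90)).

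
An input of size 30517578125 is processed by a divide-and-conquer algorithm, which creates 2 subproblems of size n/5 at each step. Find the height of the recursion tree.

For divide and conquer with division factor 5:

Problem sizes at each level:
Level 0: 30517578125
Level 1: 6103515625
Level 2: 1220703125
Level 3: 244140625
Level 4: 48828125
Level 5: 9765625
Level 6: 1953125
Level 7: 390625
Level 8: 78125
Level 9: 15625
Level 10: 3125
Level 11: 625
Level 12: 125
Level 13: 25
Level 14: 5
Level 15: 1

The root is level 0 and the size-1 base case is level 15 (the tree spans levels 0 through 15, i.e. 16 levels counting the root), so the depth is the number of divisions: log_5(30517578125) = 15

The recursion tree depth is log_5(30517578125) = 15. At each level, the problem size is divided by 5, so it takes 15 divisions to reduce to a base case of size 1. The algorithm makes 2 recursive calls at each level.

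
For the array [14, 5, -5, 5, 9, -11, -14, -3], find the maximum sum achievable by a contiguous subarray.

Using Kadane's algorithm on [14, 5, -5, 5, 9, -11, -14, -3]:

Scanning through the array:
Position 1 (value 5): max_ending_here = 19, max_so_far = 19
Position 2 (value -5): max_ending_here = 14, max_so_far = 19
Position 3 (value 5): max_ending_here = 19, max_so_far = 19
Position 4 (value 9): max_ending_here = 28, max_so_far = 28
Position 5 (value -11): max_ending_here = 17, max_so_far = 28
Position 6 (value -14): max_ending_here = 3, max_so_far = 28
Position 7 (value -3): max_ending_here = 0, max_so_far = 28

Maximum subarray: [14, 5, -5, 5, 9]
Maximum sum: 28

The maximum subarray is [14, 5, -5, 5, 9] with sum 28. This subarray runs from index 0 to index 4.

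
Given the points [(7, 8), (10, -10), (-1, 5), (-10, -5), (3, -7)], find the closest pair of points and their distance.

Computing all pairwise distances among 5 points:

d((7, 8), (10, -10)) = 18.2483
d((7, 8), (-1, 5)) = 8.544
d((7, 8), (-10, -5)) = 21.4009
d((7, 8), (3, -7)) = 15.5242
d((10, -10), (-1, 5)) = 18.6011
d((10, -10), (-10, -5)) = 20.6155
d((10, -10), (3, -7)) = 7.6158 <-- minimum
d((-1, 5), (-10, -5)) = 13.4536
d((-1, 5), (3, -7)) = 12.6491
d((-10, -5), (3, -7)) = 13.1529

Closest pair: (10, -10) and (3, -7) with distance 7.6158

The closest pair is (10, -10) and (3, -7) with Euclidean distance 7.6158. For 5 points, brute-force pairwise comparison is shown above. For large n, the divide-and-conquer algorithm (sort by x, recurse on halves, check the dividing strip) achieves O(n log n).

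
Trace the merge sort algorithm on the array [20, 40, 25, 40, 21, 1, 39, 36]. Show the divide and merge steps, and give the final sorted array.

Merge sort trace:

Split: [20, 40, 25, 40, 21, 1, 39, 36] -> [20, 40, 25, 40] and [21, 1, 39, 36]
  Split: [20, 40, 25, 40] -> [20, 40] and [25, 40]
    Split: [20, 40] -> [20] and [40]
    Merge: [20] + [40] -> [20, 40]
    Split: [25, 40] -> [25] and [40]
    Merge: [25] + [40] -> [25, 40]
  Merge: [20, 40] + [25, 40] -> [20, 25, 40, 40]
  Split: [21, 1, 39, 36] -> [21, 1] and [39, 36]
    Split: [21, 1] -> [21] and [1]
    Merge: [21] + [1] -> [1, 21]
    Split: [39, 36] -> [39] and [36]
    Merge: [39] + [36] -> [36, 39]
  Merge: [1, 21] + [36, 39] -> [1, 21, 36, 39]
Merge: [20, 25, 40, 40] + [1, 21, 36, 39] -> [1, 20, 21, 25, 36, 39, 40, 40]

Final sorted array: [1, 20, 21, 25, 36, 39, 40, 40]

The merge sort proceeds by recursively splitting the array and merging sorted halves.
After all merges, the sorted array is [1, 20, 21, 25, 36, 39, 40, 40].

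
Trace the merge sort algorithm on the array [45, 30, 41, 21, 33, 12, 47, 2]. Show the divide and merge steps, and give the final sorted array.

Merge sort trace:

Split: [45, 30, 41, 21, 33, 12, 47, 2] -> [45, 30, 41, 21] and [33, 12, 47, 2]
  Split: [45, 30, 41, 21] -> [45, 30] and [41, 21]
    Split: [45, 30] -> [45] and [30]
    Merge: [45] + [30] -> [30, 45]
    Split: [41, 21] -> [41] and [21]
    Merge: [41] + [21] -> [21, 41]
  Merge: [30, 45] + [21, 41] -> [21, 30, 41, 45]
  Split: [33, 12, 47, 2] -> [33, 12] and [47, 2]
    Split: [33, 12] -> [33] and [12]
    Merge: [33] + [12] -> [12, 33]
    Split: [47, 2] -> [47] and [2]
    Merge: [47] + [2] -> [2, 47]
  Merge: [12, 33] + [2, 47] -> [2, 12, 33, 47]
Merge: [21, 30, 41, 45] + [2, 12, 33, 47] -> [2, 12, 21, 30, 33, 41, 45, 47]

Final sorted array: [2, 12, 21, 30, 33, 41, 45, 47]

The merge sort proceeds by recursively splitting the array and merging sorted halves.
After all merges, the sorted array is [2, 12, 21, 30, 33, 41, 45, 47].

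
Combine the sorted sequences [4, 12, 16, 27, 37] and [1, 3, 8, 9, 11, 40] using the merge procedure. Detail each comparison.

Merging process:

Compare 4 vs 1: take 1 from right. Merged: [1]
Compare 4 vs 3: take 3 from right. Merged: [1, 3]
Compare 4 vs 8: take 4 from left. Merged: [1, 3, 4]
Compare 12 vs 8: take 8 from right. Merged: [1, 3, 4, 8]
Compare 12 vs 9: take 9 from right. Merged: [1, 3, 4, 8, 9]
Compare 12 vs 11: take 11 from right. Merged: [1, 3, 4, 8, 9, 11]
Compare 12 vs 40: take 12 from left. Merged: [1, 3, 4, 8, 9, 11, 12]
Compare 16 vs 40: take 16 from left. Merged: [1, 3, 4, 8, 9, 11, 12, 16]
Compare 27 vs 40: take 27 from left. Merged: [1, 3, 4, 8, 9, 11, 12, 16, 27]
Compare 37 vs 40: take 37 from left. Merged: [1, 3, 4, 8, 9, 11, 12, 16, 27, 37]
Append remaining from right: [40]. Merged: [1, 3, 4, 8, 9, 11, 12, 16, 27, 37, 40]

Final merged array: [1, 3, 4, 8, 9, 11, 12, 16, 27, 37, 40]
Total comparisons: 10

The merged array is [1, 3, 4, 8, 9, 11, 12, 16, 27, 37, 40], requiring 10 comparisons. The merge step runs in O(n) time where n is the total number of elements.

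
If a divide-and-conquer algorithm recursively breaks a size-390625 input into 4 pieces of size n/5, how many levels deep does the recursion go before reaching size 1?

For divide and conquer with division factor 5:

Problem sizes at each level:
Level 0: 390625
Level 1: 78125
Level 2: 15625
Level 3: 3125
Level 4: 625
Level 5: 125
Level 6: 25
Level 7: 5
Level 8: 1

The root is level 0 and the size-1 base case is level 8 (the tree spans levels 0 through 8, i.e. 9 levels counting the root), so the depth is the number of divisions: log_5(390625) = 8

The recursion tree depth is log_5(390625) = 8. At each level, the problem size is divided by 5, so it takes 8 divisions to reduce to a base case of size 1. The algorithm makes 4 recursive calls at each level.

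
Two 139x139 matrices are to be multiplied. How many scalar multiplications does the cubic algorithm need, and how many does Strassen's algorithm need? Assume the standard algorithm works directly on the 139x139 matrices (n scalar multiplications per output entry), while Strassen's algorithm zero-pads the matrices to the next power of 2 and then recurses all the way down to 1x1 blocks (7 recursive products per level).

Matrix multiplication for 139x139 matrices:

Strassen's algorithm requires power-of-2 dimensions. Pad 139x139 to 256x256 (next power of 2).

Standard algorithm: 139^3 = 2685619 multiplications
Strassen's algorithm: 7^(log2(256)) = 7^8 = 5764801 multiplications
Difference: 2685619 - 5764801 = -3079182 (Strassen uses MORE here due to padding overhead — for small or just-over-power-of-2 n, padding can outweigh the per-level savings)

Standard: 2685619 multiplications (139^3). Strassen: 5764801 multiplications (7^8, after padding to 256x256). Strassen reduces 8 recursive multiplications to 7 at each level.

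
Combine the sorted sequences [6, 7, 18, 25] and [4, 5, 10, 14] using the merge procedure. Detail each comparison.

Merging process:

Compare 6 vs 4: take 4 from right. Merged: [4]
Compare 6 vs 5: take 5 from right. Merged: [4, 5]
Compare 6 vs 10: take 6 from left. Merged: [4, 5, 6]
Compare 7 vs 10: take 7 from left. Merged: [4, 5, 6, 7]
Compare 18 vs 10: take 10 from right. Merged: [4, 5, 6, 7, 10]
Compare 18 vs 14: take 14 from right. Merged: [4, 5, 6, 7, 10, 14]
Append remaining from left: [18, 25]. Merged: [4, 5, 6, 7, 10, 14, 18, 25]

Final merged array: [4, 5, 6, 7, 10, 14, 18, 25]
Total comparisons: 6

The merged array is [4, 5, 6, 7, 10, 14, 18, 25], requiring 6 comparisons. The merge step runs in O(n) time where n is the total number of elements.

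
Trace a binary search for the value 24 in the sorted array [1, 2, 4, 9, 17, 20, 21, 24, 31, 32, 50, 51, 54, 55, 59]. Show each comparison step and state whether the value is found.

Binary search for 24 in [1, 2, 4, 9, 17, 20, 21, 24, 31, 32, 50, 51, 54, 55, 59]:

lo=0, hi=14, mid=7, arr[mid]=24 -> Found target at index 7!

Binary search finds 24 at index 7 after 1 comparisons. The search repeatedly halves the search space by comparing with the middle element.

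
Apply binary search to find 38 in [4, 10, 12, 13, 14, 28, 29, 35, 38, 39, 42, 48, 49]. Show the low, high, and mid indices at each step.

Binary search for 38 in [4, 10, 12, 13, 14, 28, 29, 35, 38, 39, 42, 48, 49]:

lo=0, hi=12, mid=6, arr[mid]=29 -> 29 < 38, search right half
lo=7, hi=12, mid=9, arr[mid]=39 -> 39 > 38, search left half
lo=7, hi=8, mid=7, arr[mid]=35 -> 35 < 38, search right half
lo=8, hi=8, mid=8, arr[mid]=38 -> Found target at index 8!

Binary search finds 38 at index 8 after 4 comparisons. The search repeatedly halves the search space by comparing with the middle element.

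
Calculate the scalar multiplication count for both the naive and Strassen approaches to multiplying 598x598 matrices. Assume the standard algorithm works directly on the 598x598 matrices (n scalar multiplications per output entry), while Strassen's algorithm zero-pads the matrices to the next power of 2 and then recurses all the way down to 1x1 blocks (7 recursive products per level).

Matrix multiplication for 598x598 matrices:

Strassen's algorithm requires power-of-2 dimensions. Pad 598x598 to 1024x1024 (next power of 2).

Standard algorithm: 598^3 = 213847192 multiplications
Strassen's algorithm: 7^(log2(1024)) = 7^10 = 282475249 multiplications
Difference: 213847192 - 282475249 = -68628057 (Strassen uses MORE here due to padding overhead — for small or just-over-power-of-2 n, padding can outweigh the per-level savings)

Standard: 213847192 multiplications (598^3). Strassen: 282475249 multiplications (7^10, after padding to 1024x1024). Strassen reduces 8 recursive multiplications to 7 at each level.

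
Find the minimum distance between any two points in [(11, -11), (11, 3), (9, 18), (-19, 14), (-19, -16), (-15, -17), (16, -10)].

Computing all pairwise distances among 7 points:

d((11, -11), (11, 3)) = 14.0
d((11, -11), (9, 18)) = 29.0689
d((11, -11), (-19, 14)) = 39.0512
d((11, -11), (-19, -16)) = 30.4138
d((11, -11), (-15, -17)) = 26.6833
d((11, -11), (16, -10)) = 5.099
d((11, 3), (9, 18)) = 15.1327
d((11, 3), (-19, 14)) = 31.9531
d((11, 3), (-19, -16)) = 35.5106
d((11, 3), (-15, -17)) = 32.8024
d((11, 3), (16, -10)) = 13.9284
d((9, 18), (-19, 14)) = 28.2843
d((9, 18), (-19, -16)) = 44.0454
d((9, 18), (-15, -17)) = 42.4382
d((9, 18), (16, -10)) = 28.8617
d((-19, 14), (-19, -16)) = 30.0
d((-19, 14), (-15, -17)) = 31.257
d((-19, 14), (16, -10)) = 42.4382
d((-19, -16), (-15, -17)) = 4.1231 <-- minimum
d((-19, -16), (16, -10)) = 35.5106
d((-15, -17), (16, -10)) = 31.7805

Closest pair: (-19, -16) and (-15, -17) with distance 4.1231

The closest pair is (-19, -16) and (-15, -17) with Euclidean distance 4.1231. For 7 points, brute-force pairwise comparison is shown above. For large n, the divide-and-conquer algorithm (sort by x, recurse on halves, check the dividing strip) achieves O(n log n).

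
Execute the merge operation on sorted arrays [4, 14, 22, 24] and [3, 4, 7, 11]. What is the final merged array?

Merging process:

Compare 4 vs 3: take 3 from right. Merged: [3]
Compare 4 vs 4: take 4 from left. Merged: [3, 4]
Compare 14 vs 4: take 4 from right. Merged: [3, 4, 4]
Compare 14 vs 7: take 7 from right. Merged: [3, 4, 4, 7]
Compare 14 vs 11: take 11 from right. Merged: [3, 4, 4, 7, 11]
Append remaining from left: [14, 22, 24]. Merged: [3, 4, 4, 7, 11, 14, 22, 24]

Final merged array: [3, 4, 4, 7, 11, 14, 22, 24]
Total comparisons: 5

The merged array is [3, 4, 4, 7, 11, 14, 22, 24], requiring 5 comparisons. The merge step runs in O(n) time where n is the total number of elements.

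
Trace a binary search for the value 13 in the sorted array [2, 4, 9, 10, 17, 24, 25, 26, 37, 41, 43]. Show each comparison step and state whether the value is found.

Binary search for 13 in [2, 4, 9, 10, 17, 24, 25, 26, 37, 41, 43]:

lo=0, hi=10, mid=5, arr[mid]=24 -> 24 > 13, search left half
lo=0, hi=4, mid=2, arr[mid]=9 -> 9 < 13, search right half
lo=3, hi=4, mid=3, arr[mid]=10 -> 10 < 13, search right half
lo=4, hi=4, mid=4, arr[mid]=17 -> 17 > 13, search left half
lo=4 > hi=3, target 13 not found

Binary search determines that 13 is not in the array after 4 comparisons. The search space was exhausted without finding the target.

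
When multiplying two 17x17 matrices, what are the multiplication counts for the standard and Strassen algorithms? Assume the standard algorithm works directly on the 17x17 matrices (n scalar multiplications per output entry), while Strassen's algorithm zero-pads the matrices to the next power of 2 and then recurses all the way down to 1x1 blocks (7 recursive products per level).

Matrix multiplication for 17x17 matrices:

Strassen's algorithm requires power-of-2 dimensions. Pad 17x17 to 32x32 (next power of 2).

Standard algorithm: 17^3 = 4913 multiplications
Strassen's algorithm: 7^(log2(32)) = 7^5 = 16807 multiplications
Difference: 4913 - 16807 = -11894 (Strassen uses MORE here due to padding overhead — for small or just-over-power-of-2 n, padding can outweigh the per-level savings)

Standard: 4913 multiplications (17^3). Strassen: 16807 multiplications (7^5, after padding to 32x32). Strassen reduces 8 recursive multiplications to 7 at each level.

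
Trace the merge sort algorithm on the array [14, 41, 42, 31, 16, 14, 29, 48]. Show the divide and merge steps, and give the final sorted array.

Merge sort trace:

Split: [14, 41, 42, 31, 16, 14, 29, 48] -> [14, 41, 42, 31] and [16, 14, 29, 48]
  Split: [14, 41, 42, 31] -> [14, 41] and [42, 31]
    Split: [14, 41] -> [14] and [41]
    Merge: [14] + [41] -> [14, 41]
    Split: [42, 31] -> [42] and [31]
    Merge: [42] + [31] -> [31, 42]
  Merge: [14, 41] + [31, 42] -> [14, 31, 41, 42]
  Split: [16, 14, 29, 48] -> [16, 14] and [29, 48]
    Split: [16, 14] -> [16] and [14]
    Merge: [16] + [14] -> [14, 16]
    Split: [29, 48] -> [29] and [48]
    Merge: [29] + [48] -> [29, 48]
  Merge: [14, 16] + [29, 48] -> [14, 16, 29, 48]
Merge: [14, 31, 41, 42] + [14, 16, 29, 48] -> [14, 14, 16, 29, 31, 41, 42, 48]

Final sorted array: [14, 14, 16, 29, 31, 41, 42, 48]

The merge sort proceeds by recursively splitting the array and merging sorted halves.
After all merges, the sorted array is [14, 14, 16, 29, 31, 41, 42, 48].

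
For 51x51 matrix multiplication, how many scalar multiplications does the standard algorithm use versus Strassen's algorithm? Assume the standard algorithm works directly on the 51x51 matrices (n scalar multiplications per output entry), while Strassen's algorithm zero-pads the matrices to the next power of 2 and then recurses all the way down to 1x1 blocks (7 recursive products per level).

Matrix multiplication for 51x51 matrices:

Strassen's algorithm requires power-of-2 dimensions. Pad 51x51 to 64x64 (next power of 2).

Standard algorithm: 51^3 = 132651 multiplications
Strassen's algorithm: 7^(log2(64)) = 7^6 = 117649 multiplications
Savings: 132651 - 117649 = 15002 multiplications

Standard: 132651 multiplications (51^3). Strassen: 117649 multiplications (7^6, after padding to 64x64). Strassen reduces 8 recursive multiplications to 7 at each level.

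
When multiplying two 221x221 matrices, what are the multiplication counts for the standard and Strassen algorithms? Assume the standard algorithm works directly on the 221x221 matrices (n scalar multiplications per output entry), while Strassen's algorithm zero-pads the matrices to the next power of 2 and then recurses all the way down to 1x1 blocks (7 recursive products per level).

Matrix multiplication for 221x221 matrices:

Strassen's algorithm requires power-of-2 dimensions. Pad 221x221 to 256x256 (next power of 2).

Standard algorithm: 221^3 = 10793861 multiplications
Strassen's algorithm: 7^(log2(256)) = 7^8 = 5764801 multiplications
Savings: 10793861 - 5764801 = 5029060 multiplications

Standard: 10793861 multiplications (221^3). Strassen: 5764801 multiplications (7^8, after padding to 256x256). Strassen reduces 8 recursive multiplications to 7 at each level.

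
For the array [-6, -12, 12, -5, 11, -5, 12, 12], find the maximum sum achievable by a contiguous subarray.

Using Kadane's algorithm on [-6, -12, 12, -5, 11, -5, 12, 12]:

Scanning through the array:
Position 1 (value -12): max_ending_here = -12, max_so_far = -6
Position 2 (value 12): max_ending_here = 12, max_so_far = 12
Position 3 (value -5): max_ending_here = 7, max_so_far = 12
Position 4 (value 11): max_ending_here = 18, max_so_far = 18
Position 5 (value -5): max_ending_here = 13, max_so_far = 18
Position 6 (value 12): max_ending_here = 25, max_so_far = 25
Position 7 (value 12): max_ending_here = 37, max_so_far = 37

Maximum subarray: [12, -5, 11, -5, 12, 12]
Maximum sum: 37

The maximum subarray is [12, -5, 11, -5, 12, 12] with sum 37. This subarray runs from index 2 to index 7.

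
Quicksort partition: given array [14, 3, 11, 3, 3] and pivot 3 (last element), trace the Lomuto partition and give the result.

Lomuto partition with pivot = 3:

Initial array: [14, 3, 11, 3, 3]

arr[0]=14 > 3: no swap
arr[1]=3 <= 3: swap with position 0, array becomes [3, 14, 11, 3, 3]
arr[2]=11 > 3: no swap
arr[3]=3 <= 3: swap with position 1, array becomes [3, 3, 11, 14, 3]

Place pivot at position 2: [3, 3, 3, 14, 11]
Pivot position: 2

After partitioning with pivot 3, the array becomes [3, 3, 3, 14, 11]. The pivot is placed at index 2. All elements to the left of the pivot are <= 3, and all elements to the right are > 3.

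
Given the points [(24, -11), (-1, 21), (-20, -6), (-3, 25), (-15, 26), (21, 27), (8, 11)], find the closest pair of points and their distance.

Computing all pairwise distances among 7 points:

d((24, -11), (-1, 21)) = 40.6079
d((24, -11), (-20, -6)) = 44.2832
d((24, -11), (-3, 25)) = 45.0
d((24, -11), (-15, 26)) = 53.7587
d((24, -11), (21, 27)) = 38.1182
d((24, -11), (8, 11)) = 27.2029
d((-1, 21), (-20, -6)) = 33.0151
d((-1, 21), (-3, 25)) = 4.4721 <-- minimum
d((-1, 21), (-15, 26)) = 14.8661
d((-1, 21), (21, 27)) = 22.8035
d((-1, 21), (8, 11)) = 13.4536
d((-20, -6), (-3, 25)) = 35.3553
d((-20, -6), (-15, 26)) = 32.3883
d((-20, -6), (21, 27)) = 52.6308
d((-20, -6), (8, 11)) = 32.7567
d((-3, 25), (-15, 26)) = 12.0416
d((-3, 25), (21, 27)) = 24.0832
d((-3, 25), (8, 11)) = 17.8045
d((-15, 26), (21, 27)) = 36.0139
d((-15, 26), (8, 11)) = 27.4591
d((21, 27), (8, 11)) = 20.6155

Closest pair: (-1, 21) and (-3, 25) with distance 4.4721

The closest pair is (-1, 21) and (-3, 25) with Euclidean distance 4.4721. For 7 points, brute-force pairwise comparison is shown above. For large n, the divide-and-conquer algorithm (sort by x, recurse on halves, check the dividing strip) achieves O(n log n).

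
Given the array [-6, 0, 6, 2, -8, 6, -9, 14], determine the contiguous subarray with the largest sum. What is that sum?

Using Kadane's algorithm on [-6, 0, 6, 2, -8, 6, -9, 14]:

Scanning through the array:
Position 1 (value 0): max_ending_here = 0, max_so_far = 0
Position 2 (value 6): max_ending_here = 6, max_so_far = 6
Position 3 (value 2): max_ending_here = 8, max_so_far = 8
Position 4 (value -8): max_ending_here = 0, max_so_far = 8
Position 5 (value 6): max_ending_here = 6, max_so_far = 8
Position 6 (value -9): max_ending_here = -3, max_so_far = 8
Position 7 (value 14): max_ending_here = 14, max_so_far = 14

Maximum subarray: [14]
Maximum sum: 14

The maximum subarray is [14] with sum 14. This subarray runs from index 7 to index 7.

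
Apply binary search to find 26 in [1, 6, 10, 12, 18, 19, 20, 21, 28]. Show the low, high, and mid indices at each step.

Binary search for 26 in [1, 6, 10, 12, 18, 19, 20, 21, 28]:

lo=0, hi=8, mid=4, arr[mid]=18 -> 18 < 26, search right half
lo=5, hi=8, mid=6, arr[mid]=20 -> 20 < 26, search right half
lo=7, hi=8, mid=7, arr[mid]=21 -> 21 < 26, search right half
lo=8, hi=8, mid=8, arr[mid]=28 -> 28 > 26, search left half
lo=8 > hi=7, target 26 not found

Binary search determines that 26 is not in the array after 4 comparisons. The search space was exhausted without finding the target.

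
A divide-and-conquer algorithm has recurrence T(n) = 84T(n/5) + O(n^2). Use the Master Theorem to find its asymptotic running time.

Master Theorem for T(n) = 84T(n/5) + O(n^2):

a = 84, b = 5, c = 2
log_b(a) = log_5(84) = 2.7530

Case 1: c = 2 < log_5(84) = 2.7530
T(n) = O(n^(log_5 84))

For T(n) = 84T(n/5) + O(n^2): log_5(84) = 2.7530. This is Case 1 of the Master Theorem (c < log_b(a), work dominated by leaves), giving O(n^(log_5 84)).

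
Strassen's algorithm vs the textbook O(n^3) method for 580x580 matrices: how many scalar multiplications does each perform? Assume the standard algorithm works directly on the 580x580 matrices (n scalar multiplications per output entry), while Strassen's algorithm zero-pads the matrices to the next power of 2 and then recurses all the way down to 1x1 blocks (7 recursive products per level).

Matrix multiplication for 580x580 matrices:

Strassen's algorithm requires power-of-2 dimensions. Pad 580x580 to 1024x1024 (next power of 2).

Standard algorithm: 580^3 = 195112000 multiplications
Strassen's algorithm: 7^(log2(1024)) = 7^10 = 282475249 multiplications
Difference: 195112000 - 282475249 = -87363249 (Strassen uses MORE here due to padding overhead — for small or just-over-power-of-2 n, padding can outweigh the per-level savings)

Standard: 195112000 multiplications (580^3). Strassen: 282475249 multiplications (7^10, after padding to 1024x1024). Strassen reduces 8 recursive multiplications to 7 at each level.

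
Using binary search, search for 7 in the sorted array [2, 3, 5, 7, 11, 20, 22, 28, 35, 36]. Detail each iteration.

Binary search for 7 in [2, 3, 5, 7, 11, 20, 22, 28, 35, 36]:

lo=0, hi=9, mid=4, arr[mid]=11 -> 11 > 7, search left half
lo=0, hi=3, mid=1, arr[mid]=3 -> 3 < 7, search right half
lo=2, hi=3, mid=2, arr[mid]=5 -> 5 < 7, search right half
lo=3, hi=3, mid=3, arr[mid]=7 -> Found target at index 3!

Binary search finds 7 at index 3 after 4 comparisons. The search repeatedly halves the search space by comparing with the middle element.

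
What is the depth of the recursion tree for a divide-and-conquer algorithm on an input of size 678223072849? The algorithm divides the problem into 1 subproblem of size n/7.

For divide and conquer with division factor 7:

Problem sizes at each level:
Level 0: 678223072849
Level 1: 96889010407
Level 2: 13841287201
Level 3: 1977326743
Level 4: 282475249
Level 5: 40353607
Level 6: 5764801
Level 7: 823543
Level 8: 117649
Level 9: 16807
Level 10: 2401
Level 11: 343
Level 12: 49
Level 13: 7
Level 14: 1

The root is level 0 and the size-1 base case is level 14 (the tree spans levels 0 through 14, i.e. 15 levels counting the root), so the depth is the number of divisions: log_7(678223072849) = 14

The recursion tree depth is log_7(678223072849) = 14. At each level, the problem size is divided by 7, so it takes 14 divisions to reduce to a base case of size 1. The algorithm makes 1 recursive call at each level.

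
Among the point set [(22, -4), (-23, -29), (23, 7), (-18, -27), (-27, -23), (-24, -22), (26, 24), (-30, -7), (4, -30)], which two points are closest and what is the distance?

Computing all pairwise distances among 9 points:

d((22, -4), (-23, -29)) = 51.4782
d((22, -4), (23, 7)) = 11.0454
d((22, -4), (-18, -27)) = 46.1411
d((22, -4), (-27, -23)) = 52.5547
d((22, -4), (-24, -22)) = 49.3964
d((22, -4), (26, 24)) = 28.2843
d((22, -4), (-30, -7)) = 52.0865
d((22, -4), (4, -30)) = 31.6228
d((-23, -29), (23, 7)) = 58.4123
d((-23, -29), (-18, -27)) = 5.3852
d((-23, -29), (-27, -23)) = 7.2111
d((-23, -29), (-24, -22)) = 7.0711
d((-23, -29), (26, 24)) = 72.1803
d((-23, -29), (-30, -7)) = 23.0868
d((-23, -29), (4, -30)) = 27.0185
d((23, 7), (-18, -27)) = 53.2635
d((23, 7), (-27, -23)) = 58.3095
d((23, 7), (-24, -22)) = 55.2268
d((23, 7), (26, 24)) = 17.2627
d((23, 7), (-30, -7)) = 54.8179
d((23, 7), (4, -30)) = 41.5933
d((-18, -27), (-27, -23)) = 9.8489
d((-18, -27), (-24, -22)) = 7.8102
d((-18, -27), (26, 24)) = 67.3573
d((-18, -27), (-30, -7)) = 23.3238
d((-18, -27), (4, -30)) = 22.2036
d((-27, -23), (-24, -22)) = 3.1623 <-- minimum
d((-27, -23), (26, 24)) = 70.8378
d((-27, -23), (-30, -7)) = 16.2788
d((-27, -23), (4, -30)) = 31.7805
d((-24, -22), (26, 24)) = 67.9412
d((-24, -22), (-30, -7)) = 16.1555
d((-24, -22), (4, -30)) = 29.1204
d((26, 24), (-30, -7)) = 64.0078
d((26, 24), (4, -30)) = 58.3095
d((-30, -7), (4, -30)) = 41.0488

Closest pair: (-27, -23) and (-24, -22) with distance 3.1623

The closest pair is (-27, -23) and (-24, -22) with Euclidean distance 3.1623. For 9 points, brute-force pairwise comparison is shown above. For large n, the divide-and-conquer algorithm (sort by x, recurse on halves, check the dividing strip) achieves O(n log n).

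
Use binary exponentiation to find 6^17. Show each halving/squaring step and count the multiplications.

Computing 6^17 by squaring (build up from 6^1; each line after the first costs one multiplication):

6^1 = 6
6^2 = (6^1)^2 = 6^2 = 36
6^4 = (6^2)^2 = 36^2 = 1296
6^8 = (6^4)^2 = 1296^2 = 1679616
6^16 = (6^8)^2 = 1679616^2 = 2821109907456
6^17 = 6 * 6^16 = 6 * 2821109907456 = 16926659444736

Result: 16926659444736
Multiplications needed: 5 (5 lines after 6^1)

6^17 = 16926659444736. Using exponentiation by squaring, this requires 5 multiplications. The key idea: if the exponent is even, square the half-power; if odd, multiply by the base once.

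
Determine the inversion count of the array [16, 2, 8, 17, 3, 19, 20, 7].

Finding inversions in [16, 2, 8, 17, 3, 19, 20, 7]:

(0, 1): arr[0]=16 > arr[1]=2
(0, 2): arr[0]=16 > arr[2]=8
(0, 4): arr[0]=16 > arr[4]=3
(0, 7): arr[0]=16 > arr[7]=7
(2, 4): arr[2]=8 > arr[4]=3
(2, 7): arr[2]=8 > arr[7]=7
(3, 4): arr[3]=17 > arr[4]=3
(3, 7): arr[3]=17 > arr[7]=7
(5, 7): arr[5]=19 > arr[7]=7
(6, 7): arr[6]=20 > arr[7]=7

Total inversions: 10

The array has 10 inversion(s): (0,1), (0,2), (0,4), (0,7), (2,4), (2,7), (3,4), (3,7), (5,7), (6,7). Each pair (i,j) satisfies i < j and arr[i] > arr[j].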